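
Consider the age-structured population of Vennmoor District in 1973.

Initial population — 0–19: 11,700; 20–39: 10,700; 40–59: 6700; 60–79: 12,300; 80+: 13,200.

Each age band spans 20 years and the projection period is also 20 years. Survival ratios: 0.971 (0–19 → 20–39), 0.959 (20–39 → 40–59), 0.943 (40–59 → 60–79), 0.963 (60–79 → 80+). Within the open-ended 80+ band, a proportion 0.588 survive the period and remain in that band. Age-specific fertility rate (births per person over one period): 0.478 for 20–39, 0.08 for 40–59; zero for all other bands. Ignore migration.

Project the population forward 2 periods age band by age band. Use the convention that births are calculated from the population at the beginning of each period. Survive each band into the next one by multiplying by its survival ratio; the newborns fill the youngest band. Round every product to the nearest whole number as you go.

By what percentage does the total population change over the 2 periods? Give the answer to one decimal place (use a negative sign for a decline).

-8.6

Let group 1 be 0–19 through group 5 = 80+.
[period 1]
Births: 10700 * 0.478 = 5115  |  6700 * 0.08 = 536 → total 5651
Group 2: 11700 * 0.971 = 11361
Group 3: 10700 * 0.959 = 10261
Group 4: 6700 * 0.943 = 6318
Group 5: 12300 * 0.963 + 13200 * 0.588 = 11845 + 7762 = 19607
Population now: 0–19=5651, 20–39=11361, 40–59=10261, 60–79=6318, 80+=19607
[period 2]
Births: 11361 * 0.478 = 5431  |  10261 * 0.08 = 821 → total 6252
Group 2: 5651 * 0.971 = 5487
Group 3: 11361 * 0.959 = 10895
Group 4: 10261 * 0.943 = 9676
Group 5: 6318 * 0.963 + 19607 * 0.588 = 6084 + 11529 = 17613
Population now: 0–19=6252, 20–39=5487, 40–59=10895, 60–79=9676, 80+=17613
Total: 54600 → 49923; change = -4677; percentage change = -8.6%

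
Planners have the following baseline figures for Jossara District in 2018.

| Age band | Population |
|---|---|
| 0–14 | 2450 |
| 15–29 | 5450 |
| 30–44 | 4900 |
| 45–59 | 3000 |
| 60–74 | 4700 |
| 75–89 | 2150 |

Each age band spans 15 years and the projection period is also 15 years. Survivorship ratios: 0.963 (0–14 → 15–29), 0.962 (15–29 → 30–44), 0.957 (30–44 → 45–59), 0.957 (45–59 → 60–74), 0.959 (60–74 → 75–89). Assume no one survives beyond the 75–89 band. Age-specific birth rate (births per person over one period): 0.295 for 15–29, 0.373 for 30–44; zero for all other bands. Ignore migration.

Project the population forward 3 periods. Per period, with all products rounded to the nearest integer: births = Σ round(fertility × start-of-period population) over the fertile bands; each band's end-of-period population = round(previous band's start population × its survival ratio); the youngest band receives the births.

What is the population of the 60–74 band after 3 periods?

4802

Numbering the groups 1..6 from youngest to oldest:
— Period 1 —
Births: 5450 × 0.295 = 1608, 4900 × 0.373 = 1828 → 3436
Group 2: 2450 × 0.963 = 2359
Group 3: 5450 × 0.962 = 5243
Group 4: 4900 × 0.957 = 4689
Group 5: 3000 × 0.957 = 2871
Group 6: 4700 × 0.959 = 4507
End of period: [3436, 2359, 5243, 4689, 2871, 4507]
— Period 2 —
Births: 2359 × 0.295 = 696, 5243 × 0.373 = 1956 → 2652
Group 2: 3436 × 0.963 = 3309
Group 3: 2359 × 0.962 = 2269
Group 4: 5243 × 0.957 = 5018
Group 5: 4689 × 0.957 = 4487
Group 6: 2871 × 0.959 = 2753
End of period: [2652, 3309, 2269, 5018, 4487, 2753]
— Period 3 —
Births: 3309 × 0.295 = 976, 2269 × 0.373 = 846 → 1822
Group 2: 2652 × 0.963 = 2554
Group 3: 3309 × 0.962 = 3183
Group 4: 2269 × 0.957 = 2171
Group 5: 5018 × 0.957 = 4802
Group 6: 4487 × 0.959 = 4303
End of period: [1822, 2554, 3183, 2171, 4802, 4303]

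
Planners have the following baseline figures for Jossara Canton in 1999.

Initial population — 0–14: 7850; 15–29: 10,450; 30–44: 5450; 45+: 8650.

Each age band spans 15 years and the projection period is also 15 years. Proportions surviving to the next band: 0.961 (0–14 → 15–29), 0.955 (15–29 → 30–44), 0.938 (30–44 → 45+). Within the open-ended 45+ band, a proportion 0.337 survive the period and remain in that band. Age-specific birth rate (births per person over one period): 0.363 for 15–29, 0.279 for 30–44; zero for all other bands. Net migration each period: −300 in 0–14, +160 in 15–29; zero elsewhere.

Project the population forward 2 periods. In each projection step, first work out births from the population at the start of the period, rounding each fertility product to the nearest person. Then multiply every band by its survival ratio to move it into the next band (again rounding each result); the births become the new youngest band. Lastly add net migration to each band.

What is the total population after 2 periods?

29682

Period 1.
Births: 10450 × 0.363 = 3793, 5450 × 0.279 = 1521 → 5314
15–29: 7850 × 0.961 = 7544
30–44: 10450 × 0.955 = 9980
45+: 5450 × 0.938 + 8650 × 0.337 = 5112 + 2915 = 8027
Net migration: 0–14 − 300 → 5014; 15–29 + 160 → 7704
End of period: [5014, 7704, 9980, 8027]
Period 2.
Births: 7704 × 0.363 = 2797, 9980 × 0.279 = 2784 → 5581
15–29: 5014 × 0.961 = 4818
30–44: 7704 × 0.955 = 7357
45+: 9980 × 0.938 + 8027 × 0.337 = 9361 + 2705 = 12066
Net migration: 0–14 − 300 → 5281; 15–29 + 160 → 4978
End of period: [5281, 4978, 7357, 12066]
Total after period 2: 5281 + 4978 + 7357 + 12066 = 29682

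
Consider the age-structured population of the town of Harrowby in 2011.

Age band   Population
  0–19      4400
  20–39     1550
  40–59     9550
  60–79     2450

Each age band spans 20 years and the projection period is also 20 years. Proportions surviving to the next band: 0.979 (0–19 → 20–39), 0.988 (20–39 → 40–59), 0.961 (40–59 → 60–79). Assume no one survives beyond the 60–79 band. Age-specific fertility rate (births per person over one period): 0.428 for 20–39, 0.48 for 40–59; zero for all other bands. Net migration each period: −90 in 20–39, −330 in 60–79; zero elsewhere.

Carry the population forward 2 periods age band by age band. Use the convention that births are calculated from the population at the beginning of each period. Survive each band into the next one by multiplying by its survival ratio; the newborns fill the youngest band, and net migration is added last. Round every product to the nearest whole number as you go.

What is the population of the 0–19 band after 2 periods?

2540

(Bands numbered youngest = 1 to oldest = 4.)
After projecting period 1:
Births: 1550 × 0.428 = 663  |  9550 × 0.48 = 4584 → 5247
Band 2: 4400 × 0.979 = 4308
Band 3: 1550 × 0.988 = 1531
Band 4: 9550 × 0.961 = 9178
Net migration: Band 2 − 90 → 4218; Band 4 − 330 → 8848
End of period: [5247, 4218, 1531, 8848]
After projecting period 2:
Births: 4218 × 0.428 = 1805  |  1531 × 0.48 = 735 → 2540
Band 2: 5247 × 0.979 = 5137
Band 3: 4218 × 0.988 = 4167
Band 4: 1531 × 0.961 = 1471
Net migration: Band 2 − 90 → 5047; Band 4 − 330 → 1141
End of period: [2540, 5047, 4167, 1141]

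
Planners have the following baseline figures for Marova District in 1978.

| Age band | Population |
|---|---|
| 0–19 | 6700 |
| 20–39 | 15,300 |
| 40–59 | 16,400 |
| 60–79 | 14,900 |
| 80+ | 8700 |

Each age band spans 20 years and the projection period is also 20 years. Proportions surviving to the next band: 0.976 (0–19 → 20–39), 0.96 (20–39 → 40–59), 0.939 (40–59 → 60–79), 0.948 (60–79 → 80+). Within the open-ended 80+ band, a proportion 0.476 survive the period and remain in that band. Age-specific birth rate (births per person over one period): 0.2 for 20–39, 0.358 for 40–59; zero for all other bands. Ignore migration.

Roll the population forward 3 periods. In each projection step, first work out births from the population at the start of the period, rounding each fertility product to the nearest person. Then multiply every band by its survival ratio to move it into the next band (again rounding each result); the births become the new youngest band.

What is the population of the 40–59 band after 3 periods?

8368

Numbering the bands 1..5 from youngest to oldest:
— Period 1 —
Births: 15300 * 0.2 = 3060, 16400 * 0.358 = 5871 → 8931
Band 2: 6700 * 0.976 = 6539
Band 3: 15300 * 0.96 = 14688
Band 4: 16400 * 0.939 = 15400
Band 5: 14900 * 0.948 + 8700 * 0.476 = 14125 + 4141 = 18266
End of period: [8931, 6539, 14688, 15400, 18266]
— Period 2 —
Births: 6539 * 0.2 = 1308, 14688 * 0.358 = 5258 → 6566
Band 2: 8931 * 0.976 = 8717
Band 3: 6539 * 0.96 = 6277
Band 4: 14688 * 0.939 = 13792
Band 5: 15400 * 0.948 + 18266 * 0.476 = 14599 + 8695 = 23294
End of period: [6566, 8717, 6277, 13792, 23294]
— Period 3 —
Births: 8717 * 0.2 = 1743, 6277 * 0.358 = 2247 → 3990
Band 2: 6566 * 0.976 = 6408
Band 3: 8717 * 0.96 = 8368
Band 4: 6277 * 0.939 = 5894
Band 5: 13792 * 0.948 + 23294 * 0.476 = 13075 + 11088 = 24163
End of period: [3990, 6408, 8368, 5894, 24163]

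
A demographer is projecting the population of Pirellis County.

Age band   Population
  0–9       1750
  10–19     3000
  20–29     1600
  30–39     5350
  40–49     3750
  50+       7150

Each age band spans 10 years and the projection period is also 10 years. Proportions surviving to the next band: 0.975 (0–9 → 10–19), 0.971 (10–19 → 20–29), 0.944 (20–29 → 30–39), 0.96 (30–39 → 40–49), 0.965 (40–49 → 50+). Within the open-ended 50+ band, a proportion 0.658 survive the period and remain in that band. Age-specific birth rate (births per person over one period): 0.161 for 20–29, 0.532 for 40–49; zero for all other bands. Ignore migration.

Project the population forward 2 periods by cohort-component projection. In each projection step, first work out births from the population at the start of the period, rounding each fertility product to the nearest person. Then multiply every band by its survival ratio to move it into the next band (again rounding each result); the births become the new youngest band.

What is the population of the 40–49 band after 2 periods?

Period 1.
Births: 1600 × 0.161 = 258 ; 3750 × 0.532 = 1995 → 2253
10–19: 1750 × 0.975 = 1706
20–29: 3000 × 0.971 = 2913
30–39: 1600 × 0.944 = 1510
40–49: 5350 × 0.96 = 5136
50+: 3750 × 0.965 + 7150 × 0.658 = 3619 + 4705 = 8324
End of period: [2253, 1706, 2913, 1510, 5136, 8324]
Period 2.
Births: 2913 × 0.161 = 469 ; 5136 × 0.532 = 2732 → 3201
10–19: 2253 × 0.975 = 2197
20–29: 1706 × 0.971 = 1657
30–39: 2913 × 0.944 = 2750
40–49: 1510 × 0.96 = 1450
50+: 5136 × 0.965 + 8324 × 0.658 = 4956 + 5477 = 10433
End of period: [3201, 2197, 1657, 2750, 1450, 10433]

1450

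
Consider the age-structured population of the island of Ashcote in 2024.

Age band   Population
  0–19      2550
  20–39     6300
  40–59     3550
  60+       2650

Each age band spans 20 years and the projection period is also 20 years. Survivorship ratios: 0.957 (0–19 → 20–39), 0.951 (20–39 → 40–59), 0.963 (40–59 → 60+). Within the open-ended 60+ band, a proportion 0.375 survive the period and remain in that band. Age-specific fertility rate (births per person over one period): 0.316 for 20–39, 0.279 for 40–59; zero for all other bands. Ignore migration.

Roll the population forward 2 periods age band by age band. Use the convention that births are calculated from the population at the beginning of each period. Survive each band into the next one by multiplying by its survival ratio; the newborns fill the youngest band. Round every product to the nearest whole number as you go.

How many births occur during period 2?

(Bands numbered youngest = 1 to oldest = 4.)
After projecting period 1:
Births: 6300 * 0.316 = 1991 ; 3550 * 0.279 = 990 → 2981
Band 2: 2550 * 0.957 = 2440
Band 3: 6300 * 0.951 = 5991
Band 4: 3550 * 0.963 + 2650 * 0.375 = 3419 + 994 = 4413
Population now: 0–19=2981, 20–39=2440, 40–59=5991, 60+=4413
After projecting period 2:
Births: 2440 * 0.316 = 771 ; 5991 * 0.279 = 1671 → 2442
Band 2: 2981 * 0.957 = 2853
Band 3: 2440 * 0.951 = 2320
Band 4: 5991 * 0.963 + 4413 * 0.375 = 5769 + 1655 = 7424
Population now: 0–19=2442, 20–39=2853, 40–59=2320, 60+=7424

2442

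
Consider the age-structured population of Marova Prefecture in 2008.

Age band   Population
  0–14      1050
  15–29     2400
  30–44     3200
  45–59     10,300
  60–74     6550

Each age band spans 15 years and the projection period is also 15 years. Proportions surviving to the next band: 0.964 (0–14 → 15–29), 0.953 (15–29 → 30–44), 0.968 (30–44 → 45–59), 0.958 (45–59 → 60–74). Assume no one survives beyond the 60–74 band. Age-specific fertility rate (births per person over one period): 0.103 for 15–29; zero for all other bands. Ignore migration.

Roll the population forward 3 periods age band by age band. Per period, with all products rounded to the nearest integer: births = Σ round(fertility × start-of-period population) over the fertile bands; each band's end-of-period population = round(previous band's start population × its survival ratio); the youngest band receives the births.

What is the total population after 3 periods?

[period 1]
Births: 2400 × 0.103 = 247
15–29: 1050 × 0.964 = 1012
30–44: 2400 × 0.953 = 2287
45–59: 3200 × 0.968 = 3098
60–74: 10300 × 0.958 = 9867
End of period: [247, 1012, 2287, 3098, 9867]
[period 2]
Births: 1012 × 0.103 = 104
15–29: 247 × 0.964 = 238
30–44: 1012 × 0.953 = 964
45–59: 2287 × 0.968 = 2214
60–74: 3098 × 0.958 = 2968
End of period: [104, 238, 964, 2214, 2968]
[period 3]
Births: 238 × 0.103 = 25
15–29: 104 × 0.964 = 100
30–44: 238 × 0.953 = 227
45–59: 964 × 0.968 = 933
60–74: 2214 × 0.958 = 2121
End of period: [25, 100, 227, 933, 2121]
Total after period 3: 25 + 100 + 227 + 933 + 2121 = 3406

3406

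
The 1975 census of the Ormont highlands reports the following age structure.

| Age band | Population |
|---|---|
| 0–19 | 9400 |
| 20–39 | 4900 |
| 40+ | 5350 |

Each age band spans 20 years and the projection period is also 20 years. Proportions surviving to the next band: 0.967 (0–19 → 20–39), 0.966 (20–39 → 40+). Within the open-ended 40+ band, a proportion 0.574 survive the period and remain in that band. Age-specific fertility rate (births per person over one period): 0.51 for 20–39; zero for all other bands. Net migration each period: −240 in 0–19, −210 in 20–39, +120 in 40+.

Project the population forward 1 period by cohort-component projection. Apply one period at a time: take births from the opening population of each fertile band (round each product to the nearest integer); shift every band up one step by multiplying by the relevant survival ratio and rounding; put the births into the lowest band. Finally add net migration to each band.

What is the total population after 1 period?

Period 1.
Births: 4900 × 0.51 = 2499
20–39: 9400 × 0.967 = 9090
40+: 4900 × 0.966 + 5350 × 0.574 = 4733 + 3071 = 7804
Net migration: 0–19 − 240 → 2259; 20–39 − 210 → 8880; 40+ + 120 → 7924
Population now: 0–19=2259, 20–39=8880, 40+=7924
Total after period 1: 2259 + 8880 + 7924 = 19063

19063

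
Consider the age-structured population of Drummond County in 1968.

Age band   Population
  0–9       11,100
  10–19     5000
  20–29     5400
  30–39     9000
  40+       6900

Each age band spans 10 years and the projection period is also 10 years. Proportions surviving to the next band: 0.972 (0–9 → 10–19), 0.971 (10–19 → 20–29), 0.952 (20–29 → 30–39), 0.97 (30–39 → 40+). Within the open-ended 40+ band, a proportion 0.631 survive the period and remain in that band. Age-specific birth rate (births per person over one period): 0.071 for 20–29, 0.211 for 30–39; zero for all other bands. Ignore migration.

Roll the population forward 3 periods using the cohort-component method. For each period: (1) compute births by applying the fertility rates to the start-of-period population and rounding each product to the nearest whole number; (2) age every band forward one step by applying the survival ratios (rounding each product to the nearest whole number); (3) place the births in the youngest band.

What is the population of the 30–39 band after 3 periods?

9973

— Period 1 —
Births: 5400 * 0.071 = 383  |  9000 * 0.211 = 1899 → 2282
10–19: 11100 * 0.972 = 10789
20–29: 5000 * 0.971 = 4855
30–39: 5400 * 0.952 = 5141
40+: 9000 * 0.97 + 6900 * 0.631 = 8730 + 4354 = 13084
Giving 2282 / 10789 / 4855 / 5141 / 13084.
— Period 2 —
Births: 4855 * 0.071 = 345  |  5141 * 0.211 = 1085 → 1430
10–19: 2282 * 0.972 = 2218
20–29: 10789 * 0.971 = 10476
30–39: 4855 * 0.952 = 4622
40+: 5141 * 0.97 + 13084 * 0.631 = 4987 + 8256 = 13243
Giving 1430 / 2218 / 10476 / 4622 / 13243.
— Period 3 —
Births: 10476 * 0.071 = 744  |  4622 * 0.211 = 975 → 1719
10–19: 1430 * 0.972 = 1390
20–29: 2218 * 0.971 = 2154
30–39: 10476 * 0.952 = 9973
40+: 4622 * 0.97 + 13243 * 0.631 = 4483 + 8356 = 12839
Giving 1719 / 1390 / 2154 / 9973 / 12839.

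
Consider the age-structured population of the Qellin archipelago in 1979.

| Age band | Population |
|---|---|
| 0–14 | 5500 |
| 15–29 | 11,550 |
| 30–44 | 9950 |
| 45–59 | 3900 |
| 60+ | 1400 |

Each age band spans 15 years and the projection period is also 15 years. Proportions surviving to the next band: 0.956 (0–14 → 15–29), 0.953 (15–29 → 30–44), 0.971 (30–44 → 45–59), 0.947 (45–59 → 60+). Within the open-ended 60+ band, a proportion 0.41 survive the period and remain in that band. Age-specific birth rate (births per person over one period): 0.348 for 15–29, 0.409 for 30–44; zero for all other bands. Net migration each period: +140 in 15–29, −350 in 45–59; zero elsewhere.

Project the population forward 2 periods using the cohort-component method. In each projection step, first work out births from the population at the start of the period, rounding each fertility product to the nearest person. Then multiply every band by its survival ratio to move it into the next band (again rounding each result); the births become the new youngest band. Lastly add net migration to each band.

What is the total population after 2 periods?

(Bands numbered youngest = 1 to oldest = 5.)
[period 1]
Births: 11550 × 0.348 = 4019 ; 9950 × 0.409 = 4070 — total 8089
Band 2: 5500 × 0.956 = 5258
Band 3: 11550 × 0.953 = 11007
Band 4: 9950 × 0.971 = 9661
Band 5: 3900 × 0.947 + 1400 × 0.41 = 3693 + 574 = 4267
Net migration: Band 2 + 140 → 5398; Band 4 − 350 → 9311
→ [8089, 5398, 11007, 9311, 4267]
[period 2]
Births: 5398 × 0.348 = 1879 ; 11007 × 0.409 = 4502 — total 6381
Band 2: 8089 × 0.956 = 7733
Band 3: 5398 × 0.953 = 5144
Band 4: 11007 × 0.971 = 10688
Band 5: 9311 × 0.947 + 4267 × 0.41 = 8818 + 1749 = 10567
Net migration: Band 2 + 140 → 7873; Band 4 − 350 → 10338
→ [6381, 7873, 5144, 10338, 10567]
Total after period 2: 6381 + 7873 + 5144 + 10338 + 10567 = 40303

40303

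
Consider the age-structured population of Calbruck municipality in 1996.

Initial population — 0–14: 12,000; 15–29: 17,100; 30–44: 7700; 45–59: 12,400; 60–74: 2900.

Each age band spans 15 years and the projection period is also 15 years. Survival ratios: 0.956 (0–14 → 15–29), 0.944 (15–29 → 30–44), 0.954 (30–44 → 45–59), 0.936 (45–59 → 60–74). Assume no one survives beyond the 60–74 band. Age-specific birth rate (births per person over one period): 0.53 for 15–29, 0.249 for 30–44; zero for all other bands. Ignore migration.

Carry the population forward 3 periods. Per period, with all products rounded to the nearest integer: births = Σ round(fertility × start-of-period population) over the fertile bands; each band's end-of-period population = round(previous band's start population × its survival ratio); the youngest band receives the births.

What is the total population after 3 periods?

— Period 1 —
Births: 17100 × 0.53 = 9063, 7700 × 0.249 = 1917 — total 10980
15–29: 12000 × 0.956 = 11472
30–44: 17100 × 0.944 = 16142
45–59: 7700 × 0.954 = 7346
60–74: 12400 × 0.936 = 11606
→ [10980, 11472, 16142, 7346, 11606]
— Period 2 —
Births: 11472 × 0.53 = 6080, 16142 × 0.249 = 4019 — total 10099
15–29: 10980 × 0.956 = 10497
30–44: 11472 × 0.944 = 10830
45–59: 16142 × 0.954 = 15399
60–74: 7346 × 0.936 = 6876
→ [10099, 10497, 10830, 15399, 6876]
— Period 3 —
Births: 10497 × 0.53 = 5563, 10830 × 0.249 = 2697 — total 8260
15–29: 10099 × 0.956 = 9655
30–44: 10497 × 0.944 = 9909
45–59: 10830 × 0.954 = 10332
60–74: 15399 × 0.936 = 14413
→ [8260, 9655, 9909, 10332, 14413]
Total after period 3: 8260 + 9655 + 9909 + 10332 + 14413 = 52569

52569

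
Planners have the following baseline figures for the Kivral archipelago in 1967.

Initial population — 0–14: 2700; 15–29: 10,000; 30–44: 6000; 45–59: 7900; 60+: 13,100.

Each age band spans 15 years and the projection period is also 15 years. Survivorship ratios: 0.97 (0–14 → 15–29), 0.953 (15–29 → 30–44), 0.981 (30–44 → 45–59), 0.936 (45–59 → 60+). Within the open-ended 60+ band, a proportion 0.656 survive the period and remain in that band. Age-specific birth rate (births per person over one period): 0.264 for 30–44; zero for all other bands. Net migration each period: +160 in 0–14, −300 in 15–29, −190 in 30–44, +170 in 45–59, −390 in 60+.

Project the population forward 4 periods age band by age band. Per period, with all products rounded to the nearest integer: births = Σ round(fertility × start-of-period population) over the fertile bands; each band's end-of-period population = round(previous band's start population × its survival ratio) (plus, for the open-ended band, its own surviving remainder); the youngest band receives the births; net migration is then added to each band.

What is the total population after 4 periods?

Numbering the groups 1..5 from youngest to oldest:
After projecting period 1:
Births: 6000 * 0.264 = 1584
Group 2: 2700 * 0.97 = 2619
Group 3: 10000 * 0.953 = 9530
Group 4: 6000 * 0.981 = 5886
Group 5: 7900 * 0.936 + 13100 * 0.656 = 7394 + 8594 = 15988
Net migration: Group 1 + 160 → 1744; Group 2 − 300 → 2319; Group 3 − 190 → 9340; Group 4 + 170 → 6056; Group 5 − 390 → 15598
Giving 1744 / 2319 / 9340 / 6056 / 15598.
After projecting period 2:
Births: 9340 * 0.264 = 2466
Group 2: 1744 * 0.97 = 1692
Group 3: 2319 * 0.953 = 2210
Group 4: 9340 * 0.981 = 9163
Group 5: 6056 * 0.936 + 15598 * 0.656 = 5668 + 10232 = 15900
Net migration: Group 1 + 160 → 2626; Group 2 − 300 → 1392; Group 3 − 190 → 2020; Group 4 + 170 → 9333; Group 5 − 390 → 15510
Giving 2626 / 1392 / 2020 / 9333 / 15510.
After projecting period 3:
Births: 2020 * 0.264 = 533
Group 2: 2626 * 0.97 = 2547
Group 3: 1392 * 0.953 = 1327
Group 4: 2020 * 0.981 = 1982
Group 5: 9333 * 0.936 + 15510 * 0.656 = 8736 + 10175 = 18911
Net migration: Group 1 + 160 → 693; Group 2 − 300 → 2247; Group 3 − 190 → 1137; Group 4 + 170 → 2152; Group 5 − 390 → 18521
Giving 693 / 2247 / 1137 / 2152 / 18521.
After projecting period 4:
Births: 1137 * 0.264 = 300
Group 2: 693 * 0.97 = 672
Group 3: 2247 * 0.953 = 2141
Group 4: 1137 * 0.981 = 1115
Group 5: 2152 * 0.936 + 18521 * 0.656 = 2014 + 12150 = 14164
Net migration: Group 1 + 160 → 460; Group 2 − 300 → 372; Group 3 − 190 → 1951; Group 4 + 170 → 1285; Group 5 − 390 → 13774
Giving 460 / 372 / 1951 / 1285 / 13774.
Total after period 4: 460 + 372 + 1951 + 1285 + 13774 = 17842

17842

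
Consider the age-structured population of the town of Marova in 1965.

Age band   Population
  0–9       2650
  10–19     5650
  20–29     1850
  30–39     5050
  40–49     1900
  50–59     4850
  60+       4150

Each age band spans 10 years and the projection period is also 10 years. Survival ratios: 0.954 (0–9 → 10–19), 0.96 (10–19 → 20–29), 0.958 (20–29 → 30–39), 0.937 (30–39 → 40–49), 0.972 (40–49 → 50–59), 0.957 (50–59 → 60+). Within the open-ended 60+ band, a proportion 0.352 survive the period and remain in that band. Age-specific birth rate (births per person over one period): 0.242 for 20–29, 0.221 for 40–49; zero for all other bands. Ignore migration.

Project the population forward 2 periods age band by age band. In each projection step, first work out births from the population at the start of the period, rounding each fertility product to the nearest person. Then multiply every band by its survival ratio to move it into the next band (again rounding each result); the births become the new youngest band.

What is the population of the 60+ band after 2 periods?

3916

— Period 1 —
Births: 1850 × 0.242 = 448, 1900 × 0.221 = 420 — total 868
10–19: 2650 × 0.954 = 2528
20–29: 5650 × 0.96 = 5424
30–39: 1850 × 0.958 = 1772
40–49: 5050 × 0.937 = 4732
50–59: 1900 × 0.972 = 1847
60+: 4850 × 0.957 + 4150 × 0.352 = 4641 + 1461 = 6102
Population now: 0–9=868, 10–19=2528, 20–29=5424, 30–39=1772, 40–49=4732, 50–59=1847, 60+=6102
— Period 2 —
Births: 5424 × 0.242 = 1313, 4732 × 0.221 = 1046 — total 2359
10–19: 868 × 0.954 = 828
20–29: 2528 × 0.96 = 2427
30–39: 5424 × 0.958 = 5196
40–49: 1772 × 0.937 = 1660
50–59: 4732 × 0.972 = 4600
60+: 1847 × 0.957 + 6102 × 0.352 = 1768 + 2148 = 3916
Population now: 0–9=2359, 10–19=828, 20–29=2427, 30–39=5196, 40–49=1660, 50–59=4600, 60+=3916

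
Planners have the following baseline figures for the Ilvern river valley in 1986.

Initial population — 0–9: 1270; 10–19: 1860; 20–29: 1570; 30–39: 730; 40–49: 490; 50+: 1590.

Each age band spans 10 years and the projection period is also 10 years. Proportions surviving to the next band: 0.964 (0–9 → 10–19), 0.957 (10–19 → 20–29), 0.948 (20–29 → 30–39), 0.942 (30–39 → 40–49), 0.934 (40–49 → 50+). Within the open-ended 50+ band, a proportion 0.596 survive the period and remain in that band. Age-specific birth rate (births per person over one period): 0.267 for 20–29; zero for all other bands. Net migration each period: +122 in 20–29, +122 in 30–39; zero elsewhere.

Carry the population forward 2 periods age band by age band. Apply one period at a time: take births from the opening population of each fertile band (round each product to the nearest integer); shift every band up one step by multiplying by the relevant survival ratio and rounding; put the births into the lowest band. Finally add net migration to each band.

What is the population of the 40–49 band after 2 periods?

1517

Call the groups 1 to 6, youngest first.
After projecting period 1:
Births: 1570 × 0.267 = 419
Group 2: 1270 × 0.964 = 1224
Group 3: 1860 × 0.957 = 1780
Group 4: 1570 × 0.948 = 1488
Group 5: 730 × 0.942 = 688
Group 6: 490 × 0.934 + 1590 × 0.596 = 458 + 948 = 1406
Net migration: Group 3 + 122 → 1902; Group 4 + 122 → 1610
Giving 419 / 1224 / 1902 / 1610 / 688 / 1406.
After projecting period 2:
Births: 1902 × 0.267 = 508
Group 2: 419 × 0.964 = 404
Group 3: 1224 × 0.957 = 1171
Group 4: 1902 × 0.948 = 1803
Group 5: 1610 × 0.942 = 1517
Group 6: 688 × 0.934 + 1406 × 0.596 = 643 + 838 = 1481
Net migration: Group 3 + 122 → 1293; Group 4 + 122 → 1925
Giving 508 / 404 / 1293 / 1925 / 1517 / 1481.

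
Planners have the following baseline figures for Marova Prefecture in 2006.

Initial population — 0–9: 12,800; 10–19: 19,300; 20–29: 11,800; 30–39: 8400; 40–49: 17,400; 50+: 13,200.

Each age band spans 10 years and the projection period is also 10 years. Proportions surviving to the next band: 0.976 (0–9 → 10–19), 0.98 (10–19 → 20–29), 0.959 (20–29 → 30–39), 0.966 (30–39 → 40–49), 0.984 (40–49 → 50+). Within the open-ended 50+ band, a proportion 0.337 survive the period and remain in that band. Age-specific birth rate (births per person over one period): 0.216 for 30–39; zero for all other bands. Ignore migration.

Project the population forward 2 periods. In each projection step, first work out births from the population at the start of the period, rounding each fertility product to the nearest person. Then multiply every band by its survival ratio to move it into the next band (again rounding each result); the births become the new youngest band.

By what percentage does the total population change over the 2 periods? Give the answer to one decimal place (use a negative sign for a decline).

After projecting period 1:
Births: 8400 × 0.216 = 1814
10–19: 12800 × 0.976 = 12493
20–29: 19300 × 0.98 = 18914
30–39: 11800 × 0.959 = 11316
40–49: 8400 × 0.966 = 8114
50+: 17400 × 0.984 + 13200 × 0.337 = 17122 + 4448 = 21570
End of period: [1814, 12493, 18914, 11316, 8114, 21570]
After projecting period 2:
Births: 11316 × 0.216 = 2444
10–19: 1814 × 0.976 = 1770
20–29: 12493 × 0.98 = 12243
30–39: 18914 × 0.959 = 18139
40–49: 11316 × 0.966 = 10931
50+: 8114 × 0.984 + 21570 × 0.337 = 7984 + 7269 = 15253
End of period: [2444, 1770, 12243, 18139, 10931, 15253]
Total: 82900 → 60780; change = -22120; percentage change = -26.7%

-26.7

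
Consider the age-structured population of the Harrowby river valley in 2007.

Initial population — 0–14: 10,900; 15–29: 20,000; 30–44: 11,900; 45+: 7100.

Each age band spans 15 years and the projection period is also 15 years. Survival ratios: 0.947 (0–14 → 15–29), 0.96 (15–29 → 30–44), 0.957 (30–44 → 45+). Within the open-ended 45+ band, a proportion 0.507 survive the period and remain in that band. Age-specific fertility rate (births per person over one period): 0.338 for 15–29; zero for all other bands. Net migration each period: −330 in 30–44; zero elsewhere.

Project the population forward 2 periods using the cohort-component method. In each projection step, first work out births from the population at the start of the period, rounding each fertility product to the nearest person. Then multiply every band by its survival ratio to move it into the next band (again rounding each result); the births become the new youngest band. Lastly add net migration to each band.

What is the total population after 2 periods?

45128

Call the groups 1 to 4, youngest first.
— Period 1 —
Births: 20000 × 0.338 = 6760
Group 2: 10900 × 0.947 = 10322
Group 3: 20000 × 0.96 = 19200
Group 4: 11900 × 0.957 + 7100 × 0.507 = 11388 + 3600 = 14988
Net migration: Group 3 − 330 → 18870
→ [6760, 10322, 18870, 14988]
— Period 2 —
Births: 10322 × 0.338 = 3489
Group 2: 6760 × 0.947 = 6402
Group 3: 10322 × 0.96 = 9909
Group 4: 18870 × 0.957 + 14988 × 0.507 = 18059 + 7599 = 25658
Net migration: Group 3 − 330 → 9579
→ [3489, 6402, 9579, 25658]
Total after period 2: 3489 + 6402 + 9579 + 25658 = 45128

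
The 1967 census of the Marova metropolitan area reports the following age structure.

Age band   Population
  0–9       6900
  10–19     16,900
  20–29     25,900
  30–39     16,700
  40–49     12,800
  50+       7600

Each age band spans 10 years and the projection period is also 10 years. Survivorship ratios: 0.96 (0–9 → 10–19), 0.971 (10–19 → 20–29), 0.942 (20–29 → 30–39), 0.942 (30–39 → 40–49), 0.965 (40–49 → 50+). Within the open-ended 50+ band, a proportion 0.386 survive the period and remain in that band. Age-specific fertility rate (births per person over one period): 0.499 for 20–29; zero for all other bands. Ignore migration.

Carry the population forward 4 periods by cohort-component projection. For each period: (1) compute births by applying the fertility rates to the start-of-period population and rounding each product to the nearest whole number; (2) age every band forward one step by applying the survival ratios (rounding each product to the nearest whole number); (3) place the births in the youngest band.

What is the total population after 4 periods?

Let group 1 be 0–9 through group 6 = 50+.
Period 1.
Births: 25900 × 0.499 = 12924
Group 2: 6900 × 0.96 = 6624
Group 3: 16900 × 0.971 = 16410
Group 4: 25900 × 0.942 = 24398
Group 5: 16700 × 0.942 = 15731
Group 6: 12800 × 0.965 + 7600 × 0.386 = 12352 + 2934 = 15286
Giving 12924 / 6624 / 16410 / 24398 / 15731 / 15286.
Period 2.
Births: 16410 × 0.499 = 8189
Group 2: 12924 × 0.96 = 12407
Group 3: 6624 × 0.971 = 6432
Group 4: 16410 × 0.942 = 15458
Group 5: 24398 × 0.942 = 22983
Group 6: 15731 × 0.965 + 15286 × 0.386 = 15180 + 5900 = 21080
Giving 8189 / 12407 / 6432 / 15458 / 22983 / 21080.
Period 3.
Births: 6432 × 0.499 = 3210
Group 2: 8189 × 0.96 = 7861
Group 3: 12407 × 0.971 = 12047
Group 4: 6432 × 0.942 = 6059
Group 5: 15458 × 0.942 = 14561
Group 6: 22983 × 0.965 + 21080 × 0.386 = 22179 + 8137 = 30316
Giving 3210 / 7861 / 12047 / 6059 / 14561 / 30316.
Period 4.
Births: 12047 × 0.499 = 6011
Group 2: 3210 × 0.96 = 3082
Group 3: 7861 × 0.971 = 7633
Group 4: 12047 × 0.942 = 11348
Group 5: 6059 × 0.942 = 5708
Group 6: 14561 × 0.965 + 30316 × 0.386 = 14051 + 11702 = 25753
Giving 6011 / 3082 / 7633 / 11348 / 5708 / 25753.
Total after period 4: 6011 + 3082 + 7633 + 11348 + 5708 + 25753 = 59535

59535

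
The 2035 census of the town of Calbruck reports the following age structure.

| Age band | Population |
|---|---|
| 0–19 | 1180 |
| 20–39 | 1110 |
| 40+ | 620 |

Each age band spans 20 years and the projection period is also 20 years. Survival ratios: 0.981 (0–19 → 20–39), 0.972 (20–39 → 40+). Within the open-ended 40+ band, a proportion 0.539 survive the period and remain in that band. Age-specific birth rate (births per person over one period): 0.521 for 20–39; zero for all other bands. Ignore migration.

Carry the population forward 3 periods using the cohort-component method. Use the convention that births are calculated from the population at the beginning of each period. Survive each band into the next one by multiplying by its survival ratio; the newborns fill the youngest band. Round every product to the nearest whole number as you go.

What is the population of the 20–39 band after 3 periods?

592

[period 1]
Births: 1110 * 0.521 = 578
20–39: 1180 * 0.981 = 1158
40+: 1110 * 0.972 + 620 * 0.539 = 1079 + 334 = 1413
→ [578, 1158, 1413]
[period 2]
Births: 1158 * 0.521 = 603
20–39: 578 * 0.981 = 567
40+: 1158 * 0.972 + 1413 * 0.539 = 1126 + 762 = 1888
→ [603, 567, 1888]
[period 3]
Births: 567 * 0.521 = 295
20–39: 603 * 0.981 = 592
40+: 567 * 0.972 + 1888 * 0.539 = 551 + 1018 = 1569
→ [295, 592, 1569]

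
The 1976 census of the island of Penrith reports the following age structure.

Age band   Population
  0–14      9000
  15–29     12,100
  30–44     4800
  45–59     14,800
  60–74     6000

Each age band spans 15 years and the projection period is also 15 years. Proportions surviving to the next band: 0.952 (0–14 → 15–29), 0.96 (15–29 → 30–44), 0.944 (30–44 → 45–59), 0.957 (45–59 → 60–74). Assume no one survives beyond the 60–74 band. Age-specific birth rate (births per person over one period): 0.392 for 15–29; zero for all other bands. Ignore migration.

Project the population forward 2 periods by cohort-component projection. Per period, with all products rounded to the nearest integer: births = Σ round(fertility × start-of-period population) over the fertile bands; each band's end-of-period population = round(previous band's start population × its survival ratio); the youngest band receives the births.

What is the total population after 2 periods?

31401

Period 1:
Births: 12100 × 0.392 = 4743
15–29: 9000 × 0.952 = 8568
30–44: 12100 × 0.96 = 11616
45–59: 4800 × 0.944 = 4531
60–74: 14800 × 0.957 = 14164
Population now: 0–14=4743, 15–29=8568, 30–44=11616, 45–59=4531, 60–74=14164
Period 2:
Births: 8568 × 0.392 = 3359
15–29: 4743 × 0.952 = 4515
30–44: 8568 × 0.96 = 8225
45–59: 11616 × 0.944 = 10966
60–74: 4531 × 0.957 = 4336
Population now: 0–14=3359, 15–29=4515, 30–44=8225, 45–59=10966, 60–74=4336
Total after period 2: 3359 + 4515 + 8225 + 10966 + 4336 = 31401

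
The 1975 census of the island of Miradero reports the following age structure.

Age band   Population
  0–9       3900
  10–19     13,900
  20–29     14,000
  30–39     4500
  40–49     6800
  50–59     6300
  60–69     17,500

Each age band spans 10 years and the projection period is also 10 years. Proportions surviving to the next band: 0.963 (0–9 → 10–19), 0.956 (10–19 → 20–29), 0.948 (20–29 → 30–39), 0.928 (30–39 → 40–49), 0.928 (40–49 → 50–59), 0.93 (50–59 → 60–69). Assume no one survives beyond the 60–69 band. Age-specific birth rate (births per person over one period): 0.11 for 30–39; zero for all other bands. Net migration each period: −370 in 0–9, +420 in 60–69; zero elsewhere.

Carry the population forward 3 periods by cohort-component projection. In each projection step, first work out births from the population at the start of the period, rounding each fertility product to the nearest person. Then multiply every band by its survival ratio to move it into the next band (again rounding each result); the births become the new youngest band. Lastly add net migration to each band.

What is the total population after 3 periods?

32728

(Bands numbered youngest = 1 to oldest = 7.)
— Period 1 —
Births: 4500 × 0.11 = 495
Band 2: 3900 × 0.963 = 3756
Band 3: 13900 × 0.956 = 13288
Band 4: 14000 × 0.948 = 13272
Band 5: 4500 × 0.928 = 4176
Band 6: 6800 × 0.928 = 6310
Band 7: 6300 × 0.93 = 5859
Net migration: Band 1 − 370 → 125; Band 7 + 420 → 6279
→ [125, 3756, 13288, 13272, 4176, 6310, 6279]
— Period 2 —
Births: 13272 × 0.11 = 1460
Band 2: 125 × 0.963 = 120
Band 3: 3756 × 0.956 = 3591
Band 4: 13288 × 0.948 = 12597
Band 5: 13272 × 0.928 = 12316
Band 6: 4176 × 0.928 = 3875
Band 7: 6310 × 0.93 = 5868
Net migration: Band 1 − 370 → 1090; Band 7 + 420 → 6288
→ [1090, 120, 3591, 12597, 12316, 3875, 6288]
— Period 3 —
Births: 12597 × 0.11 = 1386
Band 2: 1090 × 0.963 = 1050
Band 3: 120 × 0.956 = 115
Band 4: 3591 × 0.948 = 3404
Band 5: 12597 × 0.928 = 11690
Band 6: 12316 × 0.928 = 11429
Band 7: 3875 × 0.93 = 3604
Net migration: Band 1 − 370 → 1016; Band 7 + 420 → 4024
→ [1016, 1050, 115, 3404, 11690, 11429, 4024]
Total after period 3: 1016 + 1050 + 115 + 3404 + 11690 + 11429 + 4024 = 32728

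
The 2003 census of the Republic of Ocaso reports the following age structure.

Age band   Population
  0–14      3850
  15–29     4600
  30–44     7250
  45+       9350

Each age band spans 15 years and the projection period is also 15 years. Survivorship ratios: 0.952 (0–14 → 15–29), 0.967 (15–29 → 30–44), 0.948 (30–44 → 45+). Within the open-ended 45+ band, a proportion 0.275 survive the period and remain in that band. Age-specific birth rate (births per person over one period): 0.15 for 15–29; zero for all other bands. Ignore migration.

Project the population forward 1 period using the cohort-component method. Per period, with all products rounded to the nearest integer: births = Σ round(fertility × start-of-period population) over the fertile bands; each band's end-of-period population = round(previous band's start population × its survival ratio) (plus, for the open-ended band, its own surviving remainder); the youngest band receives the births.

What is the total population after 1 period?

18247

Call the bands 1 to 4, youngest first.
Period 1:
Births: 4600 × 0.15 = 690
Band 2: 3850 × 0.952 = 3665
Band 3: 4600 × 0.967 = 4448
Band 4: 7250 × 0.948 + 9350 × 0.275 = 6873 + 2571 = 9444
Population now: 0–14=690, 15–29=3665, 30–44=4448, 45+=9444
Total after period 1: 690 + 3665 + 4448 + 9444 = 18247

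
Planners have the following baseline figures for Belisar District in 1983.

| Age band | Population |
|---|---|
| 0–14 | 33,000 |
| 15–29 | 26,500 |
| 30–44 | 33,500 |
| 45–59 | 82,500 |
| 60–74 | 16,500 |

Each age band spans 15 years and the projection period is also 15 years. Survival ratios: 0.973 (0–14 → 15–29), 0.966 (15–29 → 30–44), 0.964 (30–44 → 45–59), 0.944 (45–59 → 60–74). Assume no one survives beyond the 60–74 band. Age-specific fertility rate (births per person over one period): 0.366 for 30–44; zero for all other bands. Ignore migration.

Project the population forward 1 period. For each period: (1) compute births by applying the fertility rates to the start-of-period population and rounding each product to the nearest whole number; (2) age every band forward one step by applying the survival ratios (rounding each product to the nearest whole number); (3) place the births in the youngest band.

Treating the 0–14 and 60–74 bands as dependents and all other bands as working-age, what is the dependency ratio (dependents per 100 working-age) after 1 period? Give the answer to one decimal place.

100.2

After projecting period 1:
Births: 33500 × 0.366 = 12261
15–29: 33000 × 0.973 = 32109
30–44: 26500 × 0.966 = 25599
45–59: 33500 × 0.964 = 32294
60–74: 82500 × 0.944 = 77880
Giving 12261 / 32109 / 25599 / 32294 / 77880.
Dependents (band 0–14 + band 60–74) = 12261 + 77880 = 90141; working-age = 90002; ratio = 90141/90002 × 100 = 100.2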